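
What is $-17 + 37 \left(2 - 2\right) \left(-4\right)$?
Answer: $-17$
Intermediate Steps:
$-17 + 37 \left(2 - 2\right) \left(-4\right) = -17 + 37 \cdot 0 \left(-4\right) = -17 + 37 \cdot 0 = -17 + 0 = -17$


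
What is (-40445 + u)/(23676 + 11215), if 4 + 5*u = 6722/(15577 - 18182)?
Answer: -526813267/454455275 ≈ -1.1592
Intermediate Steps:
u = -17142/13025 (u = -⅘ + (6722/(15577 - 18182))/5 = -⅘ + (6722/(-2605))/5 = -⅘ + (6722*(-1/2605))/5 = -⅘ + (⅕)*(-6722/2605) = -⅘ - 6722/13025 = -17142/13025 ≈ -1.3161)
(-40445 + u)/(23676 + 11215) = (-40445 - 17142/13025)/(23676 + 11215) = -526813267/13025/34891 = -526813267/13025*1/34891 = -526813267/454455275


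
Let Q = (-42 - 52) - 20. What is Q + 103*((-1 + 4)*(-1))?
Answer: -423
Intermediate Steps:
Q = -114 (Q = -94 - 20 = -114)
Q + 103*((-1 + 4)*(-1)) = -114 + 103*((-1 + 4)*(-1)) = -114 + 103*(3*(-1)) = -114 + 103*(-3) = -114 - 309 = -423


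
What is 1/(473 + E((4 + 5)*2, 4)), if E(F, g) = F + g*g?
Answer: 1/507 ≈ 0.0019724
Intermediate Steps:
E(F, g) = F + g²
1/(473 + E((4 + 5)*2, 4)) = 1/(473 + ((4 + 5)*2 + 4²)) = 1/(473 + (9*2 + 16)) = 1/(473 + (18 + 16)) = 1/(473 + 34) = 1/507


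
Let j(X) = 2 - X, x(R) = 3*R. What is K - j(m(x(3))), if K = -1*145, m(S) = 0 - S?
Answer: -156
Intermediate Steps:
m(S) = -S
K = -145
K - j(m(x(3))) = -145 - (2 - (-1)*3*3) = -145 - (2 - (-1)*9) = -145 - (2 - 1*(-9)) = -145 - (2 + 9) = -145 - 1*11 = -145 - 11 = -156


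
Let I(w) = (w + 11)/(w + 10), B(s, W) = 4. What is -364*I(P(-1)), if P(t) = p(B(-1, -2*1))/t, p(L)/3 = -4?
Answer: -4186/11 ≈ -380.55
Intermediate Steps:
p(L) = -12 (p(L) = 3*(-4) = -12)
P(t) = -12/t
I(w) = (11 + w)/(10 + w)
-364*I(P(-1)) = -364*(11 - 12/(-1))/(10 - 12/(-1)) = -364*(11 - 12*(-1))/(10 - 12*(-1)) = -364*(11 + 12)/(10 + 12) = -364*23/22 = -4186/11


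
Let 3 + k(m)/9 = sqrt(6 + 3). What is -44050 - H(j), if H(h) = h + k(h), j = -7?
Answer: -44043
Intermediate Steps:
k(m) = 0 (k(m) = -27 + 9*sqrt(6 + 3) = -27 + 9*sqrt(9) = -27 + 9*3 = -27 + 27 = 0)
H(h) = h (H(h) = h + 0 = h)
-44050 - H(j) = -44050 - 1*(-7) = -44050 + 7 = -44043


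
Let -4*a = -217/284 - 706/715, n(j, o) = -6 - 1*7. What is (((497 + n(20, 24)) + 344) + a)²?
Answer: 452781462150763641/659733817600 ≈ 6.8631e+5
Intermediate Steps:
n(j, o) = -13 (n(j, o) = -6 - 7 = -13)
a = 355659/812240 (a = -(-217/284 - 706/715)/4 = -¼*(-355659/203060) = 355659/812240 ≈ 0.43787)
(((497 + n(20, 24)) + 344) + a)² = (((497 - 13) + 344) + 355659/812240)² = ((484 + 344) + 355659/812240)² = (828 + 355659/812240)² = (672890379/812240)² = 452781462150763641/659733817600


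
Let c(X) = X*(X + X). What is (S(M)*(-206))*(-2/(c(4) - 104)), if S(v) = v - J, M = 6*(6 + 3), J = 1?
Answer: -5459/18 ≈ -303.28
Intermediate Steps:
c(X) = 2*X² (c(X) = X*(2*X) = 2*X²)
M = 54 (M = 6*9 = 54)
S(v) = -1 + v (S(v) = v - 1*1 = v - 1 = -1 + v)
(S(M)*(-206))*(-2/(c(4) - 104)) = ((-1 + 54)*(-206))*(-2/(2*4² - 104)) = (53*(-206))*(-2/(2*16 - 104)) = -(-21836)/(32 - 104) = -(-21836)/(-72) = -(-21836)*(-1)/72 = -10918*1/36 = -5459/18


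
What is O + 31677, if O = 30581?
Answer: 62258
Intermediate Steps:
O + 31677 = 30581 + 31677 = 62258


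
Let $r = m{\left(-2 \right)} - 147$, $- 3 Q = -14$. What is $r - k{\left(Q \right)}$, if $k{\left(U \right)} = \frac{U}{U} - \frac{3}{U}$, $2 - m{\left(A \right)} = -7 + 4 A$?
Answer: $- \frac{1825}{14} \approx -130.36$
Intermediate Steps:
$Q = \frac{14}{3}$ ($Q = \left(- \frac{1}{3}\right) \left(-14\right) = \frac{14}{3} \approx 4.6667$)
$m{\left(A \right)} = 9 - 4 A$ ($m{\left(A \right)} = 2 - \left(-7 + 4 A\right) = 9 - 4 A$)
$k{\left(U \right)} = 1 - \frac{3}{U}$
$r = -130$ ($r = \left(9 - -8\right) - 147 = \left(9 + 8\right) - 147 = 17 - 147 = -130$)
$r - k{\left(Q \right)} = -130 - \frac{-3 + \frac{14}{3}}{\frac{14}{3}} = -130 - \frac{3}{14} \cdot \frac{5}{3} = -130 - \frac{5}{14} = - \frac{1825}{14}$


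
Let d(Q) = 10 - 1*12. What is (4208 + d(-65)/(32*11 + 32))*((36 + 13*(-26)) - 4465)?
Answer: -1283808715/64 ≈ -2.0060e+7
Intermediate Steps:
d(Q) = -2 (d(Q) = 10 - 12 = -2)
(4208 + d(-65)/(32*11 + 32))*((36 + 13*(-26)) - 4465) = (4208 - 2/(32*11 + 32))*((36 + 13*(-26)) - 4465) = (4208 - 2/(352 + 32))*((36 - 338) - 4465) = (4208 - 2/384)*(-302 - 4465) = (4208 - 2*1/384)*(-4767) = (4208 - 1/192)*(-4767) = (807935/192)*(-4767) = -1283808715/64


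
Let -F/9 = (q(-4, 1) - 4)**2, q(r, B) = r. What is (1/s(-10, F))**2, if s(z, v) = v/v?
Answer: 1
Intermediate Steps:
F = -576 (F = -9*(-4 - 4)**2 = -9*(-8)**2 = -9*64 = -576)
s(z, v) = 1
(1/s(-10, F))**2 = (1/1)**2 = 1**2 = 1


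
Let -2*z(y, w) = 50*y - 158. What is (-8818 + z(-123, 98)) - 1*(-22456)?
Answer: 16792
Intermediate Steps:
z(y, w) = 79 - 25*y (z(y, w) = -(50*y - 158)/2 = -(-158 + 50*y)/2 = 79 - 25*y)
(-8818 + z(-123, 98)) - 1*(-22456) = (-8818 + (79 - 25*(-123))) - 1*(-22456) = (-8818 + (79 + 3075)) + 22456 = (-8818 + 3154) + 22456 = -5664 + 22456 = 16792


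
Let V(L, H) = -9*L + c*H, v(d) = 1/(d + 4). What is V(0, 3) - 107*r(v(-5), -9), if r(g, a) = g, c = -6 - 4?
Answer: 77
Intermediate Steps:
v(d) = 1/(4 + d)
c = -10
V(L, H) = -10*H - 9*L (V(L, H) = -9*L - 10*H = -10*H - 9*L)
V(0, 3) - 107*r(v(-5), -9) = (-10*3 - 9*0) - 107/(4 - 5) = (-30 + 0) - 107/(-1) = -30 - 107*(-1) = -30 + 107 = 77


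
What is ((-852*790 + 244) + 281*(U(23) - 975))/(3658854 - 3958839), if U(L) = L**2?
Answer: 266054/99995 ≈ 2.6607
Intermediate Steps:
((-852*790 + 244) + 281*(U(23) - 975))/(3658854 - 3958839) = ((-852*790 + 244) + 281*(23**2 - 975))/(3658854 - 3958839) = ((-673080 + 244) + 281*(529 - 975))/(-299985) = (-672836 + 281*(-446))*(-1/299985) = (-672836 - 125326)*(-1/299985) = -798162*(-1/299985) = 266054/99995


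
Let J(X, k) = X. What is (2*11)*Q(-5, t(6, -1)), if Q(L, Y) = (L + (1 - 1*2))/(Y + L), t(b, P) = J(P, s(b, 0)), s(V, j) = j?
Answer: 22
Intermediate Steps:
t(b, P) = P
Q(L, Y) = (-1 + L)/(L + Y) (Q(L, Y) = (L + (1 - 2))/(L + Y) = (L - 1)/(L + Y) = (-1 + L)/(L + Y))
(2*11)*Q(-5, t(6, -1)) = (2*11)*((-1 - 5)/(-5 - 1)) = 22*(-6/(-6)) = 22*(-⅙*(-6)) = 22*1 = 22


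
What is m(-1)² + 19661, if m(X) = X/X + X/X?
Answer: 19665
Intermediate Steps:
m(X) = 2 (m(X) = 1 + 1 = 2)
m(-1)² + 19661 = 2² + 19661 = 4 + 19661 = 19665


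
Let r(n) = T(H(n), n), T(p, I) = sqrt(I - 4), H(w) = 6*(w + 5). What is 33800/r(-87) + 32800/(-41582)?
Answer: -16400/20791 - 2600*I*sqrt(91)/7 ≈ -0.7888 - 3543.2*I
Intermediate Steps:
H(w) = 30 + 6*w (H(w) = 6*(5 + w) = 30 + 6*w)
T(p, I) = sqrt(-4 + I)
r(n) = sqrt(-4 + n)
33800/r(-87) + 32800/(-41582) = 33800/(sqrt(-4 - 87)) + 32800/(-41582) = 33800/(sqrt(-91)) + 32800*(-1/41582) = 33800/((I*sqrt(91))) - 16400/20791 = 33800*(-I*sqrt(91)/91) - 16400/20791 = -2600*I*sqrt(91)/7 - 16400/20791 = -16400/20791 - 2600*I*sqrt(91)/7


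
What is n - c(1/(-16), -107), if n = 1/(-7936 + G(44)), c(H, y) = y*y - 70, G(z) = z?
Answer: -89803069/7892 ≈ -11379.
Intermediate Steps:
c(H, y) = -70 + y² (c(H, y) = y² - 70 = -70 + y²)
n = -1/7892 (n = 1/(-7936 + 44) = 1/(-7892) = -1/7892 ≈ -0.00012671)
n - c(1/(-16), -107) = -1/7892 - (-70 + (-107)²) = -1/7892 - (-70 + 11449) = -1/7892 - 1*11379 = -1/7892 - 11379 = -89803069/7892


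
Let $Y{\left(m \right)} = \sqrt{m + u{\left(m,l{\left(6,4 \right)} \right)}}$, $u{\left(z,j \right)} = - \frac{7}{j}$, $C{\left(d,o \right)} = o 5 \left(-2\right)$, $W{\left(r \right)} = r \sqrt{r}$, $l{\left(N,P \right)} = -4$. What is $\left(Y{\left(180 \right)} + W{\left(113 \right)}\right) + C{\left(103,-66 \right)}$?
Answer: $660 + \frac{\sqrt{727}}{2} + 113 \sqrt{113} \approx 1874.7$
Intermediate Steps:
$W{\left(r \right)} = r^{\frac{3}{2}}$
$C{\left(d,o \right)} = - 10 o$ ($C{\left(d,o \right)} = 5 o \left(-2\right) = - 10 o$)
$Y{\left(m \right)} = \sqrt{\frac{7}{4} + m}$ ($Y{\left(m \right)} = \sqrt{m - \frac{7}{-4}} = \sqrt{m - - \frac{7}{4}} = \sqrt{m + \frac{7}{4}} = \sqrt{\frac{7}{4} + m}$)
$\left(Y{\left(180 \right)} + W{\left(113 \right)}\right) + C{\left(103,-66 \right)} = \left(\frac{\sqrt{7 + 4 \cdot 180}}{2} + 113^{\frac{3}{2}}\right) - -660 = \left(\frac{\sqrt{7 + 720}}{2} + 113 \sqrt{113}\right) + 660 = \left(\frac{\sqrt{727}}{2} + 113 \sqrt{113}\right) + 660 = 660 + \frac{\sqrt{727}}{2} + 113 \sqrt{113}$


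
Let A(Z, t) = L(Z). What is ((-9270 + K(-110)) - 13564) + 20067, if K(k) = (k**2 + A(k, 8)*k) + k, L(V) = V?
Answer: 21323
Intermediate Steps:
A(Z, t) = Z
K(k) = k + 2*k**2 (K(k) = (k**2 + k*k) + k = (k**2 + k**2) + k = 2*k**2 + k = k + 2*k**2)
((-9270 + K(-110)) - 13564) + 20067 = ((-9270 - 110*(1 + 2*(-110))) - 13564) + 20067 = ((-9270 - 110*(1 - 220)) - 13564) + 20067 = ((-9270 - 110*(-219)) - 13564) + 20067 = ((-9270 + 24090) - 13564) + 20067 = (14820 - 13564) + 20067 = 1256 + 20067 = 21323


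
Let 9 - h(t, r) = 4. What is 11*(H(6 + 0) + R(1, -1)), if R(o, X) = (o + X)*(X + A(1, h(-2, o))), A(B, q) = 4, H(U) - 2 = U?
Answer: 88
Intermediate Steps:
h(t, r) = 5 (h(t, r) = 9 - 1*4 = 9 - 4 = 5)
H(U) = 2 + U
R(o, X) = (4 + X)*(X + o) (R(o, X) = (o + X)*(X + 4) = (X + o)*(4 + X) = (4 + X)*(X + o))
11*(H(6 + 0) + R(1, -1)) = 11*((2 + (6 + 0)) + ((-1)**2 + 4*(-1) + 4*1 - 1*1)) = 11*((2 + 6) + (1 - 4 + 4 - 1)) = 11*(8 + 0) = 11*8 = 88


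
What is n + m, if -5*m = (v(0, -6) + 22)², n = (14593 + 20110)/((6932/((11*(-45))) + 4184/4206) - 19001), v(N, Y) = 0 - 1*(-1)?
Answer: -3550427129188/32988830735 ≈ -107.63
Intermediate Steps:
v(N, Y) = 1 (v(N, Y) = 0 + 1 = 1)
n = -12041767485/6597766147 (n = 34703/((6932/(-495) + 4184*(1/4206)) - 19001) = 34703/((6932*(-1/495) + 2092/2103) - 19001) = 34703/((-6932/495 + 2092/2103) - 19001) = 34703/(-4514152/346995 - 19001) = 34703/(-6597766147/346995) = 34703*(-346995/6597766147) = -12041767485/6597766147 ≈ -1.8251)
m = -529/5 (m = -(1 + 22)²/5 = -⅕*23² = -⅕*529 = -529/5 ≈ -105.80)
n + m = -12041767485/6597766147 - 529/5 = -3550427129188/32988830735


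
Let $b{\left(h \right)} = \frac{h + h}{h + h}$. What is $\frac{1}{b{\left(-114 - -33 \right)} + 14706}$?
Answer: $\frac{1}{14707} \approx 6.7995 \cdot 10^{-5}$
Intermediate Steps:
$b{\left(h \right)} = 1$ ($b{\left(h \right)} = \frac{2 h}{2 h} = 2 h \frac{1}{2 h} = 1$)
$\frac{1}{b{\left(-114 - -33 \right)} + 14706} = \frac{1}{1 + 14706} = \frac{1}{14707}$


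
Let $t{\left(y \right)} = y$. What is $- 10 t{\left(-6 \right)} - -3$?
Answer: $63$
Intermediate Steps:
$- 10 t{\left(-6 \right)} - -3 = \left(-10\right) \left(-6\right) - -3 = 60 + 3 = 63$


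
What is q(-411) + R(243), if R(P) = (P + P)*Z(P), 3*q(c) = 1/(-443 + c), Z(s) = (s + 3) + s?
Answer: 608869547/2562 ≈ 2.3765e+5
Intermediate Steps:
Z(s) = 3 + 2*s (Z(s) = (3 + s) + s = 3 + 2*s)
q(c) = 1/(3*(-443 + c))
R(P) = 2*P*(3 + 2*P) (R(P) = (P + P)*(3 + 2*P) = (2*P)*(3 + 2*P) = 2*P*(3 + 2*P))
q(-411) + R(243) = 1/(3*(-443 - 411)) + 2*243*(3 + 2*243) = (1/3)/(-854) + 2*243*(3 + 486) = (1/3)*(-1/854) + 2*243*489 = -1/2562 + 237654 = 608869547/2562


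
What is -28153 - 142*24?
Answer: -31561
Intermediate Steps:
-28153 - 142*24 = -28153 - 1*3408 = -28153 - 3408 = -31561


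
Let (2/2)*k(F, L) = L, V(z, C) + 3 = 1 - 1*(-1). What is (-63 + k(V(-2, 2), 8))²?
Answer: 3025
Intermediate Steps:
V(z, C) = -1 (V(z, C) = -3 + (1 - 1*(-1)) = -3 + (1 + 1) = -3 + 2 = -1)
k(F, L) = L
(-63 + k(V(-2, 2), 8))² = (-63 + 8)² = (-55)² = 3025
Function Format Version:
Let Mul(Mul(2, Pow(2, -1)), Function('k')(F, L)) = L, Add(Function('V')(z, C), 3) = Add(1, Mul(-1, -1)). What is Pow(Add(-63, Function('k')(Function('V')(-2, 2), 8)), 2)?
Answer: 3025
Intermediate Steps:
Function('V')(z, C) = -1 (Function('V')(z, C) = Add(-3, Add(1, Mul(-1, -1))) = Add(-3, Add(1, 1)) = Add(-3, 2) = -1)
Function('k')(F, L) = L
Pow(Add(-63, Function('k')(Function('V')(-2, 2), 8)), 2) = Pow(Add(-63, 8), 2) = Pow(-55, 2) = 3025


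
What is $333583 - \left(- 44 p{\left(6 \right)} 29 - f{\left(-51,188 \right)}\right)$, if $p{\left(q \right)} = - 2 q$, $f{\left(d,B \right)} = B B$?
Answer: $353615$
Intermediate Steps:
$f{\left(d,B \right)} = B^{2}$
$333583 - \left(- 44 p{\left(6 \right)} 29 - f{\left(-51,188 \right)}\right) = 333583 - \left(- 44 \left(\left(-2\right) 6\right) 29 - 188^{2}\right) = 333583 - \left(\left(-44\right) \left(-12\right) 29 - 35344\right) = 333583 - \left(528 \cdot 29 - 35344\right) = 333583 - \left(15312 - 35344\right) = 333583 - -20032 = 333583 + 20032 = 353615$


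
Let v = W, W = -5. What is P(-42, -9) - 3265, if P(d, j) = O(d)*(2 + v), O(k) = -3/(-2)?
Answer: -6539/2 ≈ -3269.5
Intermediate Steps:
v = -5
O(k) = 3/2 (O(k) = -3*(-½) = 3/2)
P(d, j) = -9/2 (P(d, j) = 3*(2 - 5)/2 = (3/2)*(-3) = -9/2)
P(-42, -9) - 3265 = -9/2 - 3265 = -6539/2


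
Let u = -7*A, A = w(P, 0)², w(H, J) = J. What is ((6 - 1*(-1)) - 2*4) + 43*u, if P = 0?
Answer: -1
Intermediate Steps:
A = 0 (A = 0² = 0)
u = 0 (u = -7*0 = 0)
((6 - 1*(-1)) - 2*4) + 43*u = ((6 - 1*(-1)) - 2*4) + 43*0 = ((6 + 1) - 8) + 0 = (7 - 8) + 0 = -1 + 0 = -1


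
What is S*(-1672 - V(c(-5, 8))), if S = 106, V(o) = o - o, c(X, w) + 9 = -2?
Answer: -177232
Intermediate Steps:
c(X, w) = -11 (c(X, w) = -9 - 2 = -11)
V(o) = 0
S*(-1672 - V(c(-5, 8))) = 106*(-1672 - 1*0) = 106*(-1672 + 0) = 106*(-1672) = -177232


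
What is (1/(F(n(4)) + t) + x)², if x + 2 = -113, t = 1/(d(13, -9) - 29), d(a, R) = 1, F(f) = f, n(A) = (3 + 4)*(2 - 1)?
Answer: 501625609/38025 ≈ 13192.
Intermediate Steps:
n(A) = 7 (n(A) = 7*1 = 7)
t = -1/28 (t = 1/(1 - 29) = 1/(-28) = -1/28 ≈ -0.035714)
x = -115 (x = -2 - 113 = -115)
(1/(F(n(4)) + t) + x)² = (1/(7 - 1/28) - 115)² = (1/(195/28) - 115)² = (28/195 - 115)² = (-22397/195)² = 501625609/38025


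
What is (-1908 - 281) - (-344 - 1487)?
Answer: -358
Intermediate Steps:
(-1908 - 281) - (-344 - 1487) = -2189 - 1*(-1831) = -2189 + 1831 = -358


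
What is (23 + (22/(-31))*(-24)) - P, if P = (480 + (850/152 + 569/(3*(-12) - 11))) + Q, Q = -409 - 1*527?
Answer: 55647983/110732 ≈ 502.55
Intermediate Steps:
Q = -936 (Q = -409 - 527 = -936)
P = -1652101/3572 (P = (480 + (850/152 + 569/(3*(-12) - 11))) - 936 = (480 + (850*(1/152) + 569/(-36 - 11))) - 936 = (480 + (425/76 + 569/(-47))) - 936 = (480 + (425/76 + 569*(-1/47))) - 936 = (480 + (425/76 - 569/47)) - 936 = (480 - 23269/3572) - 936 = 1691291/3572 - 936 = -1652101/3572 ≈ -462.51)
(23 + (22/(-31))*(-24)) - P = (23 + (22/(-31))*(-24)) - 1*(-1652101/3572) = (23 + (22*(-1/31))*(-24)) + 1652101/3572 = (23 - 22/31*(-24)) + 1652101/3572 = (23 + 528/31) + 1652101/3572 = 1241/31 + 1652101/3572 = 55647983/110732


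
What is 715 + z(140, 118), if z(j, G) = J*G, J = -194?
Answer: -22177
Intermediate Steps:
z(j, G) = -194*G
715 + z(140, 118) = 715 - 194*118 = 715 - 22892 = -22177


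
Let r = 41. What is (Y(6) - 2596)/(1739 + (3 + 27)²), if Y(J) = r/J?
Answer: -1195/1218 ≈ -0.98112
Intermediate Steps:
Y(J) = 41/J
(Y(6) - 2596)/(1739 + (3 + 27)²) = (41/6 - 2596)/(1739 + (3 + 27)²) = (41*(⅙) - 2596)/(1739 + 30²) = (41/6 - 2596)/(1739 + 900) = -15535/6/2639 = -15535/6*1/2639 = -1195/1218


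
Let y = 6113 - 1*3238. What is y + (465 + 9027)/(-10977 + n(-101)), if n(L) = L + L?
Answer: 4590019/1597 ≈ 2874.2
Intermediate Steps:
n(L) = 2*L
y = 2875 (y = 6113 - 3238 = 2875)
y + (465 + 9027)/(-10977 + n(-101)) = 2875 + (465 + 9027)/(-10977 + 2*(-101)) = 2875 + 9492/(-10977 - 202) = 2875 + 9492/(-11179) = 2875 + 9492*(-1/11179) = 2875 - 1356/1597 = 4590019/1597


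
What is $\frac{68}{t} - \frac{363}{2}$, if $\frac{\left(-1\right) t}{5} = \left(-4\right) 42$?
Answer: $- \frac{19049}{105} \approx -181.42$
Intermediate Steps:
$t = 840$ ($t = - 5 \left(\left(-4\right) 42\right) = \left(-5\right) \left(-168\right) = 840$)
$\frac{68}{t} - \frac{363}{2} = \frac{68}{840} - \frac{363}{2} = 68 \cdot \frac{1}{840} - \frac{363}{2} = \frac{17}{210} - \frac{363}{2} = - \frac{19049}{105}$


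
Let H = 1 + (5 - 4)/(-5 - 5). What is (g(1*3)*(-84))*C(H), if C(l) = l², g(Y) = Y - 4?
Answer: 1701/25 ≈ 68.040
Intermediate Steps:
g(Y) = -4 + Y
H = 9/10 (H = 1 + 1/(-10) = 1 + 1*(-⅒) = 1 - ⅒ = 9/10 ≈ 0.90000)
(g(1*3)*(-84))*C(H) = ((-4 + 1*3)*(-84))*(9/10)² = ((-4 + 3)*(-84))*(81/100) = -1*(-84)*(81/100) = 84*(81/100) = 1701/25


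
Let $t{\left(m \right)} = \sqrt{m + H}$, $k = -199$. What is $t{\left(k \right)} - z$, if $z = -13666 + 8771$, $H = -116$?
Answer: $4895 + 3 i \sqrt{35} \approx 4895.0 + 17.748 i$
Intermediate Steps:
$t{\left(m \right)} = \sqrt{-116 + m}$ ($t{\left(m \right)} = \sqrt{m - 116} = \sqrt{-116 + m}$)
$z = -4895$
$t{\left(k \right)} - z = \sqrt{-116 - 199} - -4895 = \sqrt{-315} + 4895 = 3 i \sqrt{35} + 4895 = 4895 + 3 i \sqrt{35}$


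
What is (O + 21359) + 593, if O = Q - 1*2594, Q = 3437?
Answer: 22795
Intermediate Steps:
O = 843 (O = 3437 - 1*2594 = 3437 - 2594 = 843)
(O + 21359) + 593 = (843 + 21359) + 593 = 22202 + 593 = 22795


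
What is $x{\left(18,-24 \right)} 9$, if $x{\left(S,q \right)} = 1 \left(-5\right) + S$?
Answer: $117$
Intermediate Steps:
$x{\left(S,q \right)} = -5 + S$
$x{\left(18,-24 \right)} 9 = \left(-5 + 18\right) 9 = 13 \cdot 9 = 117$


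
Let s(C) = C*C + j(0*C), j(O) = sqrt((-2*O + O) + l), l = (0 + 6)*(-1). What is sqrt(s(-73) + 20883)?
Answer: sqrt(26212 + I*sqrt(6)) ≈ 161.9 + 0.0076*I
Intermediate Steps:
l = -6 (l = 6*(-1) = -6)
j(O) = sqrt(-6 - O) (j(O) = sqrt((-2*O + O) - 6) = sqrt(-O - 6) = sqrt(-6 - O))
s(C) = C**2 + I*sqrt(6) (s(C) = C*C + sqrt(-6 - 0*C) = C**2 + sqrt(-6 - 1*0) = C**2 + sqrt(-6 + 0) = C**2 + sqrt(-6) = C**2 + I*sqrt(6))
sqrt(s(-73) + 20883) = sqrt(((-73)**2 + I*sqrt(6)) + 20883) = sqrt((5329 + I*sqrt(6)) + 20883) = sqrt(26212 + I*sqrt(6))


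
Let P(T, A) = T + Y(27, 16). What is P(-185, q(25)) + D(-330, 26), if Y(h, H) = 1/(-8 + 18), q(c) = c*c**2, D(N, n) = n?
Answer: -1589/10 ≈ -158.90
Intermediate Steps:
q(c) = c**3
Y(h, H) = 1/10
P(T, A) = 1/10 + T (P(T, A) = T + 1/10 = 1/10 + T)
P(-185, q(25)) + D(-330, 26) = (1/10 - 185) + 26 = -1849/10 + 26 = -1589/10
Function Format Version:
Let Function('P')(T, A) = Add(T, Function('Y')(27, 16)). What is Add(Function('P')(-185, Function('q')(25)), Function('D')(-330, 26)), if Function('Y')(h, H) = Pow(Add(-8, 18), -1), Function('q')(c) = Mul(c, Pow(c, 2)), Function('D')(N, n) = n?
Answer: Rational(-1589, 10) ≈ -158.90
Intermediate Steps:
Function('q')(c) = Pow(c, 3)
Function('Y')(h, H) = Rational(1, 10) (Function('Y')(h, H) = Pow(10, -1) = Rational(1, 10))
Function('P')(T, A) = Add(Rational(1, 10), T) (Function('P')(T, A) = Add(T, Rational(1, 10)) = Add(Rational(1, 10), T))
Add(Function('P')(-185, Function('q')(25)), Function('D')(-330, 26)) = Add(Add(Rational(1, 10), -185), 26) = Add(Rational(-1849, 10), 26) = Rational(-1589, 10)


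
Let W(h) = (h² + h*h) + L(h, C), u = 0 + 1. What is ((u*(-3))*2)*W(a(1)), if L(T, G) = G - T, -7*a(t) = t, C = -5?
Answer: 1416/49 ≈ 28.898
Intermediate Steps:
a(t) = -t/7
u = 1
W(h) = -5 - h + 2*h² (W(h) = (h² + h*h) + (-5 - h) = (h² + h²) + (-5 - h) = 2*h² + (-5 - h) = -5 - h + 2*h²)
((u*(-3))*2)*W(a(1)) = ((1*(-3))*2)*(-5 - (-1)/7 + 2*(-⅐*1)²) = (-3*2)*(-5 - 1*(-⅐) + 2*(-⅐)²) = -6*(-5 + ⅐ + 2*(1/49)) = -6*(-5 + ⅐ + 2/49) = -6*(-236/49) = 1416/49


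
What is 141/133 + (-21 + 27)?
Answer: 939/133 ≈ 7.0602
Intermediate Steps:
141/133 + (-21 + 27) = 141*(1/133) + 6 = 141/133 + 6 = 939/133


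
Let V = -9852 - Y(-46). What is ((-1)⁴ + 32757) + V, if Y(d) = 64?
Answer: 22842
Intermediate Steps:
V = -9916 (V = -9852 - 1*64 = -9852 - 64 = -9916)
((-1)⁴ + 32757) + V = ((-1)⁴ + 32757) - 9916 = (1 + 32757) - 9916 = 32758 - 9916 = 22842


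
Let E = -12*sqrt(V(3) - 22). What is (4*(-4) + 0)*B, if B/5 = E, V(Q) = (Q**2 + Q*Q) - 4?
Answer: 1920*I*sqrt(2) ≈ 2715.3*I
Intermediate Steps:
V(Q) = -4 + 2*Q**2 (V(Q) = (Q**2 + Q**2) - 4 = 2*Q**2 - 4 = -4 + 2*Q**2)
E = -24*I*sqrt(2) (E = -12*sqrt((-4 + 2*3**2) - 22) = -12*sqrt((-4 + 2*9) - 22) = -12*sqrt((-4 + 18) - 22) = -12*sqrt(14 - 22) = -24*I*sqrt(2) ≈ -33.941*I)
B = -120*I*sqrt(2) (B = 5*(-24*I*sqrt(2)) = -120*I*sqrt(2) ≈ -169.71*I)
(4*(-4) + 0)*B = (4*(-4) + 0)*(-120*I*sqrt(2)) = (-16 + 0)*(-120*I*sqrt(2)) = -(-1920)*I*sqrt(2) = 1920*I*sqrt(2)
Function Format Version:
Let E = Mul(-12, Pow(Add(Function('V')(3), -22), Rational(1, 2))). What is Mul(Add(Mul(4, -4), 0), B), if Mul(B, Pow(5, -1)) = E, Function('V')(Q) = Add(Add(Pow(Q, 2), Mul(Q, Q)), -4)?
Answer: Mul(1920, I, Pow(2, Rational(1, 2))) ≈ Mul(2715.3, I)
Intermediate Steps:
Function('V')(Q) = Add(-4, Mul(2, Pow(Q, 2))) (Function('V')(Q) = Add(Add(Pow(Q, 2), Pow(Q, 2)), -4) = Add(Mul(2, Pow(Q, 2)), -4) = Add(-4, Mul(2, Pow(Q, 2))))
E = Mul(-24, I, Pow(2, Rational(1, 2))) (E = Mul(-12, Pow(Add(Add(-4, Mul(2, Pow(3, 2))), -22), Rational(1, 2))) = Mul(-12, Pow(Add(Add(-4, Mul(2, 9)), -22), Rational(1, 2))) = Mul(-12, Pow(Add(Add(-4, 18), -22), Rational(1, 2))) = Mul(-12, Pow(Add(14, -22), Rational(1, 2))) = Mul(-12, Pow(-8, Rational(1, 2))) = Mul(-12, Mul(2, I, Pow(2, Rational(1, 2)))) = Mul(-24, I, Pow(2, Rational(1, 2))) ≈ Mul(-33.941, I))
B = Mul(-120, I, Pow(2, Rational(1, 2))) (B = Mul(5, Mul(-24, I, Pow(2, Rational(1, 2)))) = Mul(-120, I, Pow(2, Rational(1, 2))) ≈ Mul(-169.71, I))
Mul(Add(Mul(4, -4), 0), B) = Mul(Add(Mul(4, -4), 0), Mul(-120, I, Pow(2, Rational(1, 2)))) = Mul(Add(-16, 0), Mul(-120, I, Pow(2, Rational(1, 2)))) = Mul(-16, Mul(-120, I, Pow(2, Rational(1, 2)))) = Mul(1920, I, Pow(2, Rational(1, 2)))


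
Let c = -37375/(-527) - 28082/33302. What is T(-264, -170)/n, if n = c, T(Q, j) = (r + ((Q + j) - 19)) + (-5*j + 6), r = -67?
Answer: 1474212936/307465759 ≈ 4.7947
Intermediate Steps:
c = 614931518/8775077 (c = -37375*(-1/527) - 28082*1/33302 = 37375/527 - 14041/16651 = 614931518/8775077 ≈ 70.077)
T(Q, j) = -80 + Q - 4*j (T(Q, j) = (-67 + ((Q + j) - 19)) + (-5*j + 6) = (-67 + (-19 + Q + j)) + (6 - 5*j) = (-86 + Q + j) + (6 - 5*j) = -80 + Q - 4*j)
n = 614931518/8775077 ≈ 70.077
T(-264, -170)/n = (-80 - 264 - 4*(-170))/(614931518/8775077) = (-80 - 264 + 680)*(8775077/614931518) = 336*(8775077/614931518) = 1474212936/307465759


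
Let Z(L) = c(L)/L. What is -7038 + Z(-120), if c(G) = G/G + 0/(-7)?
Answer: -844561/120 ≈ -7038.0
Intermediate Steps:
c(G) = 1 (c(G) = 1 + 0*(-1/7) = 1 + 0 = 1)
Z(L) = 1/L
-7038 + Z(-120) = -7038 + 1/(-120) = -7038 - 1/120 = -844561/120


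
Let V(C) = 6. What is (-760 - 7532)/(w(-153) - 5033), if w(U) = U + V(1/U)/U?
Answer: 105723/66122 ≈ 1.5989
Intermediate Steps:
w(U) = U + 6/U
(-760 - 7532)/(w(-153) - 5033) = (-760 - 7532)/((-153 + 6/(-153)) - 5033) = -8292/((-153 + 6*(-1/153)) - 5033) = -8292/((-153 - 2/51) - 5033) = -8292/(-7805/51 - 5033) = -8292/(-264488/51) = -8292*(-51/264488) = 105723/66122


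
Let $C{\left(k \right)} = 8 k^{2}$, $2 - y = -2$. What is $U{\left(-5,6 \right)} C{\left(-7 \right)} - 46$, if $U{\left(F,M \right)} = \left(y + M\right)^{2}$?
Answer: $39154$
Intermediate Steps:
$y = 4$ ($y = 2 - -2 = 2 + 2 = 4$)
$U{\left(F,M \right)} = \left(4 + M\right)^{2}$
$U{\left(-5,6 \right)} C{\left(-7 \right)} - 46 = \left(4 + 6\right)^{2} \cdot 8 \left(-7\right)^{2} - 46 = 10^{2} \cdot 8 \cdot 49 - 46 = 100 \cdot 392 - 46 = 39200 - 46 = 39154$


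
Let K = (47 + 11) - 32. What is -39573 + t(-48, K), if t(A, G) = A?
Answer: -39621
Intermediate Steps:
K = 26 (K = 58 - 32 = 26)
-39573 + t(-48, K) = -39573 - 48 = -39621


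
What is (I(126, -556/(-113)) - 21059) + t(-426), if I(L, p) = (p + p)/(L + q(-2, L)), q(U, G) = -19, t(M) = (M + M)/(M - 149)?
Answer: -146398071243/6952325 ≈ -21057.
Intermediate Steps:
t(M) = 2*M/(-149 + M) (t(M) = (2*M)/(-149 + M) = 2*M/(-149 + M))
I(L, p) = 2*p/(-19 + L) (I(L, p) = (p + p)/(L - 19) = (2*p)/(-19 + L) = 2*p/(-19 + L))
(I(126, -556/(-113)) - 21059) + t(-426) = (2*(-556/(-113))/(-19 + 126) - 21059) + 2*(-426)/(-149 - 426) = (2*(-556*(-1/113))/107 - 21059) + 2*(-426)/(-575) = (2*(556/113)*(1/107) - 21059) + 2*(-426)*(-1/575) = (1112/12091 - 21059) + 852/575 = -254623257/12091 + 852/575 = -146398071243/6952325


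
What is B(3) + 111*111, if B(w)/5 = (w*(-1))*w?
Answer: 12276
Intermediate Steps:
B(w) = -5*w**2 (B(w) = 5*((w*(-1))*w) = 5*((-w)*w) = 5*(-w**2) = -5*w**2)
B(3) + 111*111 = -5*3**2 + 111*111 = -5*9 + 12321 = -45 + 12321 = 12276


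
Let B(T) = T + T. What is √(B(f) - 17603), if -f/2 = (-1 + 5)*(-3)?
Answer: I*√17555 ≈ 132.5*I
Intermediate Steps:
f = 24 (f = -2*(-1 + 5)*(-3) = -8*(-3) = -2*(-12) = 24)
B(T) = 2*T
√(B(f) - 17603) = √(2*24 - 17603) = √(48 - 17603) = √(-17555) = I*√17555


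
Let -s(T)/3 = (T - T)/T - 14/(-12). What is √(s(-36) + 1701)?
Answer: √6790/2 ≈ 41.201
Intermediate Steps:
s(T) = -7/2 (s(T) = -3*((T - T)/T - 14/(-12)) = -3*(0/T - 14*(-1/12)) = -3*(0 + 7/6) = -3*7/6 = -7/2)
√(s(-36) + 1701) = √(-7/2 + 1701) = √(3395/2) = √6790/2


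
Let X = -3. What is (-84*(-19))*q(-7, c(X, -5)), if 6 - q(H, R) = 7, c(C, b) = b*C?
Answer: -1596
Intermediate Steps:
c(C, b) = C*b
q(H, R) = -1 (q(H, R) = 6 - 1*7 = 6 - 7 = -1)
(-84*(-19))*q(-7, c(X, -5)) = -84*(-19)*(-1) = 1596*(-1) = -1596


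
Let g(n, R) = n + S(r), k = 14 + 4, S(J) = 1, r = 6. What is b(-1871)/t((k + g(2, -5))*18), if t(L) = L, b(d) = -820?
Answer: -410/189 ≈ -2.1693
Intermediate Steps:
k = 18
g(n, R) = 1 + n (g(n, R) = n + 1 = 1 + n)
b(-1871)/t((k + g(2, -5))*18) = -820*1/(18*(18 + (1 + 2))) = -820*1/(18*(18 + 3)) = -820/(21*18) = -820/378 = -820*1/378 = -410/189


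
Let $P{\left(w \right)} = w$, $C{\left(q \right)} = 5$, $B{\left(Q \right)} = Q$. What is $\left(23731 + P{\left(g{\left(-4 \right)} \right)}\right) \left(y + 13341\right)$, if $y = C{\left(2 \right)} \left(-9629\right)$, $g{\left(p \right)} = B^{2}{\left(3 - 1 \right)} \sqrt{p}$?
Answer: $-825933724 - 278432 i \approx -8.2593 \cdot 10^{8} - 2.7843 \cdot 10^{5} i$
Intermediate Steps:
$g{\left(p \right)} = 4 \sqrt{p}$ ($g{\left(p \right)} = \left(3 - 1\right)^{2} \sqrt{p} = 2^{2} \sqrt{p} = 4 \sqrt{p}$)
$y = -48145$ ($y = 5 \left(-9629\right) = -48145$)
$\left(23731 + P{\left(g{\left(-4 \right)} \right)}\right) \left(y + 13341\right) = \left(23731 + 4 \sqrt{-4}\right) \left(-48145 + 13341\right) = \left(23731 + 4 \cdot 2 i\right) \left(-34804\right) = \left(23731 + 8 i\right) \left(-34804\right) = -825933724 - 278432 i$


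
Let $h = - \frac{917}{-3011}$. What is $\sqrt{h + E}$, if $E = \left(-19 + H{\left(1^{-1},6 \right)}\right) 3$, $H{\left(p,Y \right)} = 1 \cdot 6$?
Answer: $\frac{4 i \sqrt{21926102}}{3011} \approx 6.2206 i$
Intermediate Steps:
$H{\left(p,Y \right)} = 6$
$E = -39$ ($E = \left(-19 + 6\right) 3 = \left(-13\right) 3 = -39$)
$h = \frac{917}{3011}$ ($h = \left(-917\right) \left(- \frac{1}{3011}\right) = \frac{917}{3011} \approx 0.30455$)
$\sqrt{h + E} = \sqrt{\frac{917}{3011} - 39} = \sqrt{- \frac{116512}{3011}} = \frac{4 i \sqrt{21926102}}{3011}$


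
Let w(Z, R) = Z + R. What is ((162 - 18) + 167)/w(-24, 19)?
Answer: -311/5 ≈ -62.200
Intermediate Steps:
w(Z, R) = R + Z
((162 - 18) + 167)/w(-24, 19) = ((162 - 18) + 167)/(19 - 24) = (144 + 167)/(-5) = 311*(-1/5) = -311/5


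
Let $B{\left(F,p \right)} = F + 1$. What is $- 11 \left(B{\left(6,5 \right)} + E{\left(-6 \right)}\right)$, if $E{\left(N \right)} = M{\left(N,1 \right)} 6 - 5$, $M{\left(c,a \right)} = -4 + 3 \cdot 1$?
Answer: $44$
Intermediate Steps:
$B{\left(F,p \right)} = 1 + F$
$M{\left(c,a \right)} = -1$ ($M{\left(c,a \right)} = -4 + 3 = -1$)
$E{\left(N \right)} = -11$ ($E{\left(N \right)} = \left(-1\right) 6 - 5 = -6 - 5 = -11$)
$- 11 \left(B{\left(6,5 \right)} + E{\left(-6 \right)}\right) = - 11 \left(\left(1 + 6\right) - 11\right) = - 11 \left(7 - 11\right) = \left(-11\right) \left(-4\right) = 44$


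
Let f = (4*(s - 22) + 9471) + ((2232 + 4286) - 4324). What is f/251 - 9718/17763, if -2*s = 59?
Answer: 201106999/4458513 ≈ 45.106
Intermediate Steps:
s = -59/2 (s = -½*59 = -59/2 ≈ -29.500)
f = 11459 (f = (4*(-59/2 - 22) + 9471) + ((2232 + 4286) - 4324) = (4*(-103/2) + 9471) + (6518 - 4324) = (-206 + 9471) + 2194 = 9265 + 2194 = 11459)
f/251 - 9718/17763 = 11459/251 - 9718/17763 = 201106999/4458513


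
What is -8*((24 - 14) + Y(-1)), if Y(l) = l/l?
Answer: -88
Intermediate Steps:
Y(l) = 1
-8*((24 - 14) + Y(-1)) = -8*((24 - 14) + 1) = -8*(10 + 1) = -8*11 = -88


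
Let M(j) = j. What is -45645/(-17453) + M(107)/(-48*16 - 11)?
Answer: 33689984/13595887 ≈ 2.4780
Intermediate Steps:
-45645/(-17453) + M(107)/(-48*16 - 11) = -45645/(-17453) + 107/(-48*16 - 11) = -45645*(-1/17453) + 107/(-768 - 11) = 45645/17453 + 107/(-779) = 45645/17453 + 107*(-1/779) = 45645/17453 - 107/779 = 33689984/13595887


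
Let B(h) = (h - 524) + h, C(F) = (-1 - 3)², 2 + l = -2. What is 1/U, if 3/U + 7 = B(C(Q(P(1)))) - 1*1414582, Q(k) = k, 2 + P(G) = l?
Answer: -1415081/3 ≈ -4.7169e+5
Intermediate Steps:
l = -4 (l = -2 - 2 = -4)
P(G) = -6 (P(G) = -2 - 4 = -6)
C(F) = 16 (C(F) = (-4)² = 16)
B(h) = -524 + 2*h (B(h) = (-524 + h) + h = -524 + 2*h)
U = -3/1415081 (U = 3/(-7 + ((-524 + 2*16) - 1*1414582)) = 3/(-7 + ((-524 + 32) - 1414582)) = 3/(-7 + (-492 - 1414582)) = 3/(-7 - 1415074) = 3/(-1415081) = 3*(-1/1415081) = -3/1415081 ≈ -2.1200e-6)
1/U = 1/(-3/1415081) = -1415081/3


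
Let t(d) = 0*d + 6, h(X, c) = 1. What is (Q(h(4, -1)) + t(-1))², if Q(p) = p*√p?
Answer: 49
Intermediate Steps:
t(d) = 6 (t(d) = 0 + 6 = 6)
Q(p) = p^(3/2)
(Q(h(4, -1)) + t(-1))² = (1^(3/2) + 6)² = (1 + 6)² = 7² = 49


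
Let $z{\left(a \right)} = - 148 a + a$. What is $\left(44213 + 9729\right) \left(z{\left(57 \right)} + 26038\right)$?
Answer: $952561778$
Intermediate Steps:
$z{\left(a \right)} = - 147 a$
$\left(44213 + 9729\right) \left(z{\left(57 \right)} + 26038\right) = \left(44213 + 9729\right) \left(\left(-147\right) 57 + 26038\right) = 53942 \left(-8379 + 26038\right) = 53942 \cdot 17659 = 952561778$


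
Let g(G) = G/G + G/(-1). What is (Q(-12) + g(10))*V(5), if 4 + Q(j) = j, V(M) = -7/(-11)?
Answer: -175/11 ≈ -15.909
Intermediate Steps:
V(M) = 7/11 (V(M) = -7*(-1/11) = 7/11)
g(G) = 1 - G (g(G) = 1 + G*(-1) = 1 - G)
Q(j) = -4 + j
(Q(-12) + g(10))*V(5) = ((-4 - 12) + (1 - 1*10))*(7/11) = (-16 + (1 - 10))*(7/11) = (-16 - 9)*(7/11) = -25*7/11 = -175/11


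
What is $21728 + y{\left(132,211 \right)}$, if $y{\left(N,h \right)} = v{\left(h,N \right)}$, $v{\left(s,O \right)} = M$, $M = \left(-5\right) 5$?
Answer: $21703$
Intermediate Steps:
$M = -25$
$v{\left(s,O \right)} = -25$
$y{\left(N,h \right)} = -25$
$21728 + y{\left(132,211 \right)} = 21728 - 25 = 21703$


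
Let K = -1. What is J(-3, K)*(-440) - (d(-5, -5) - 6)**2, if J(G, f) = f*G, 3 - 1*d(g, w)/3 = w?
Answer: -1644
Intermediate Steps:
d(g, w) = 9 - 3*w
J(G, f) = G*f
J(-3, K)*(-440) - (d(-5, -5) - 6)**2 = -3*(-1)*(-440) - ((9 - 3*(-5)) - 6)**2 = 3*(-440) - ((9 + 15) - 6)**2 = -1320 - (24 - 6)**2 = -1320 - 1*18**2 = -1320 - 1*324 = -1320 - 324 = -1644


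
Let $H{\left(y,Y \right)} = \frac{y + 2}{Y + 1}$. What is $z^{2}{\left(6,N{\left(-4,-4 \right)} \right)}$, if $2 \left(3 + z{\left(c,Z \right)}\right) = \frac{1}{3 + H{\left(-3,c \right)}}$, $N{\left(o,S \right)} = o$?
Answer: $\frac{12769}{1600} \approx 7.9806$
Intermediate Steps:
$H{\left(y,Y \right)} = \frac{2 + y}{1 + Y}$
$z{\left(c,Z \right)} = -3 + \frac{1}{2 \left(3 - \frac{1}{1 + c}\right)}$ ($z{\left(c,Z \right)} = -3 + \frac{1}{2 \left(3 + \frac{2 - 3}{1 + c}\right)} = -3 + \frac{1}{2 \left(3 + \frac{1}{1 + c} \left(-1\right)\right)} = -3 + \frac{1}{2 \left(3 - \frac{1}{1 + c}\right)}$)
$z^{2}{\left(6,N{\left(-4,-4 \right)} \right)} = \left(\frac{-11 - 102}{2 \left(2 + 3 \cdot 6\right)}\right)^{2} = \left(\frac{-11 - 102}{2 \left(2 + 18\right)}\right)^{2} = \left(\frac{1}{2} \cdot \frac{1}{20} \left(-113\right)\right)^{2} = \left(- \frac{113}{40}\right)^{2} = \frac{12769}{1600}$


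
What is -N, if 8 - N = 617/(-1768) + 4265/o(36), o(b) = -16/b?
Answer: -16980931/1768 ≈ -9604.6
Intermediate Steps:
N = 16980931/1768 (N = 8 - (617/(-1768) + 4265/((-16/36))) = 8 - (617*(-1/1768) + 4265/((-16*1/36))) = 8 - (-617/1768 + 4265/(-4/9)) = 8 - (-617/1768 + 4265*(-9/4)) = 8 - (-617/1768 - 38385/4) = 8 - 1*(-16966787/1768) = 8 + 16966787/1768 = 16980931/1768 ≈ 9604.6)
-N = -1*16980931/1768 = -16980931/1768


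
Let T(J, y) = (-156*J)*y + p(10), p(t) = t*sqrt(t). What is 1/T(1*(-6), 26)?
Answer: 3042/74029987 - 5*sqrt(10)/296119948 ≈ 4.1038e-5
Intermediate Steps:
p(t) = t**(3/2)
T(J, y) = 10*sqrt(10) - 156*J*y (T(J, y) = (-156*J)*y + 10**(3/2) = -156*J*y + 10*sqrt(10) = 10*sqrt(10) - 156*J*y)
1/T(1*(-6), 26) = 1/(10*sqrt(10) - 156*1*(-6)*26) = 1/(10*sqrt(10) - 156*(-6)*26) = 1/(10*sqrt(10) + 24336) = 1/(24336 + 10*sqrt(10))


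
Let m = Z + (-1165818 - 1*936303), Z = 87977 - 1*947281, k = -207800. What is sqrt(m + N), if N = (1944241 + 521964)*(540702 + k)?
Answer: sqrt(821001615485) ≈ 9.0609e+5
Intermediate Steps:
N = 821004576910 (N = (1944241 + 521964)*(540702 - 207800) = 2466205*332902 = 821004576910)
Z = -859304 (Z = 87977 - 947281 = -859304)
m = -2961425 (m = -859304 + (-1165818 - 1*936303) = -859304 + (-1165818 - 936303) = -859304 - 2102121 = -2961425)
sqrt(m + N) = sqrt(-2961425 + 821004576910) = sqrt(821001615485)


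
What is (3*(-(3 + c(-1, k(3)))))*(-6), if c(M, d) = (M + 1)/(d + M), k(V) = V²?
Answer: 54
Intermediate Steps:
c(M, d) = (1 + M)/(M + d)
(3*(-(3 + c(-1, k(3)))))*(-6) = (3*(-(3 + (1 - 1)/(-1 + 3²))))*(-6) = (3*(-(3 + 0/(-1 + 9))))*(-6) = (3*(-(3 + 0/8)))*(-6) = (3*(-(3 + (⅛)*0)))*(-6) = (3*(-(3 + 0)))*(-6) = (3*(-1*3))*(-6) = (3*(-3))*(-6) = -9*(-6) = 54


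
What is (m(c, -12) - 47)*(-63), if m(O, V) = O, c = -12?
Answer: 3717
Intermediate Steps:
(m(c, -12) - 47)*(-63) = (-12 - 47)*(-63) = -59*(-63) = 3717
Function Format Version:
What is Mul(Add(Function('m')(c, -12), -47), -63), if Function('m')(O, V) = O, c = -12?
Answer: 3717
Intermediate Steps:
Mul(Add(Function('m')(c, -12), -47), -63) = Mul(Add(-12, -47), -63) = Mul(-59, -63) = 3717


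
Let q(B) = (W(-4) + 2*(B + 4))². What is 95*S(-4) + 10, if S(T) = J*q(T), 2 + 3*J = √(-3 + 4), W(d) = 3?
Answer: -275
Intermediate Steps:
J = -⅓ (J = -⅔ + √(-3 + 4)/3 = -⅔ + √1/3 = -⅔ + (⅓)*1 = -⅔ + ⅓ = -⅓ ≈ -0.33333)
q(B) = (11 + 2*B)² (q(B) = (3 + 2*(B + 4))² = (3 + 2*(4 + B))² = (3 + (8 + 2*B))² = (11 + 2*B)²)
S(T) = -(11 + 2*T)²/3
95*S(-4) + 10 = 95*(-(11 + 2*(-4))²/3) + 10 = 95*(-(11 - 8)²/3) + 10 = 95*(-⅓*3²) + 10 = 95*(-⅓*9) + 10 = 95*(-3) + 10 = -285 + 10 = -275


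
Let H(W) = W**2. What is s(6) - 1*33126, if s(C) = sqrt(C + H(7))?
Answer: -33126 + sqrt(55) ≈ -33119.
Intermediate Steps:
s(C) = sqrt(49 + C) (s(C) = sqrt(C + 7**2) = sqrt(C + 49) = sqrt(49 + C))
s(6) - 1*33126 = sqrt(49 + 6) - 1*33126 = sqrt(55) - 33126 = -33126 + sqrt(55)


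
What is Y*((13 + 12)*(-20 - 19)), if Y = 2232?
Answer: -2176200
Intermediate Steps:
Y*((13 + 12)*(-20 - 19)) = 2232*((13 + 12)*(-20 - 19)) = 2232*(25*(-39)) = 2232*(-975) = -2176200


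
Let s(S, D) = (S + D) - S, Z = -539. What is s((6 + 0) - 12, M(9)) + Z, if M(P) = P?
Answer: -530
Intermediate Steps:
s(S, D) = D (s(S, D) = (D + S) - S = D)
s((6 + 0) - 12, M(9)) + Z = 9 - 539 = -530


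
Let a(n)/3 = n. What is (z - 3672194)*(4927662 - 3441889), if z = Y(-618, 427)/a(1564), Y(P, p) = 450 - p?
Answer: -1113033524490475/204 ≈ -5.4560e+12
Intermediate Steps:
a(n) = 3*n
z = 1/204 (z = (450 - 1*427)/((3*1564)) = (450 - 427)/4692 = 23*(1/4692) = 1/204 ≈ 0.0049020)
(z - 3672194)*(4927662 - 3441889) = (1/204 - 3672194)*(4927662 - 3441889) = -749127575/204*1485773 = -1113033524490475/204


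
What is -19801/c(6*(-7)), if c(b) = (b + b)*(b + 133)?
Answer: 19801/7644 ≈ 2.5904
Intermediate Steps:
c(b) = 2*b*(133 + b) (c(b) = (2*b)*(133 + b) = 2*b*(133 + b))
-19801/c(6*(-7)) = -19801*(-1/(84*(133 + 6*(-7)))) = -19801*(-1/(84*(133 - 42))) = -19801/(2*(-42)*91) = -19801/(-7644) = -19801*(-1/7644) = 19801/7644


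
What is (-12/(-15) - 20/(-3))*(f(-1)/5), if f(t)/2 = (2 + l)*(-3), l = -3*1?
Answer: 224/25 ≈ 8.9600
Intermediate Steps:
l = -3
f(t) = 6 (f(t) = 2*((2 - 3)*(-3)) = 2*(-1*(-3)) = 2*3 = 6)
(-12/(-15) - 20/(-3))*(f(-1)/5) = (-12/(-15) - 20/(-3))*(6/5) = (-12*(-1/15) - 20*(-⅓))*(6*(⅕)) = (⅘ + 20/3)*(6/5) = (112/15)*(6/5) = 224/25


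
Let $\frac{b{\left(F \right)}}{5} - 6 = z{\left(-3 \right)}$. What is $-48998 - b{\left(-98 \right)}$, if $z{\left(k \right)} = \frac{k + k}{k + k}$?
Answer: $-49033$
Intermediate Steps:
$z{\left(k \right)} = 1$ ($z{\left(k \right)} = \frac{2 k}{2 k} = 2 k \frac{1}{2 k} = 1$)
$b{\left(F \right)} = 35$ ($b{\left(F \right)} = 30 + 5 \cdot 1 = 30 + 5 = 35$)
$-48998 - b{\left(-98 \right)} = -48998 - 35 = -49033$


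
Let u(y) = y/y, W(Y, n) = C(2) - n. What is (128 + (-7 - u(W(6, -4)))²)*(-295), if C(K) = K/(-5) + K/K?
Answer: -56640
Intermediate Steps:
C(K) = 1 - K/5 (C(K) = K*(-⅕) + 1 = -K/5 + 1 = 1 - K/5)
W(Y, n) = ⅗ - n (W(Y, n) = (1 - ⅕*2) - n = (1 - ⅖) - n = ⅗ - n)
u(y) = 1
(128 + (-7 - u(W(6, -4)))²)*(-295) = (128 + (-7 - 1*1)²)*(-295) = (128 + (-7 - 1)²)*(-295) = (128 + (-8)²)*(-295) = (128 + 64)*(-295) = 192*(-295) = -56640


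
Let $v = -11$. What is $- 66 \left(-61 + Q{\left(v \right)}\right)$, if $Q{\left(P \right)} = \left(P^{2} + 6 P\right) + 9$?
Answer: $-198$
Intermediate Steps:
$Q{\left(P \right)} = 9 + P^{2} + 6 P$
$- 66 \left(-61 + Q{\left(v \right)}\right) = - 66 \left(-61 + \left(9 + \left(-11\right)^{2} + 6 \left(-11\right)\right)\right) = - 66 \left(-61 + \left(9 + 121 - 66\right)\right) = - 66 \left(-61 + 64\right) = \left(-66\right) 3 = -198$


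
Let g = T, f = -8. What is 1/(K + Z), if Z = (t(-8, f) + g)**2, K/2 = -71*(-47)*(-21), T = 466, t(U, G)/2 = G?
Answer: 1/62346 ≈ 1.6040e-5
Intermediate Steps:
t(U, G) = 2*G
g = 466
K = -140154 (K = 2*(-71*(-47)*(-21)) = 2*(3337*(-21)) = 2*(-70077) = -140154)
Z = 202500 (Z = (2*(-8) + 466)**2 = (-16 + 466)**2 = 450**2 = 202500)
1/(K + Z) = 1/(-140154 + 202500) = 1/62346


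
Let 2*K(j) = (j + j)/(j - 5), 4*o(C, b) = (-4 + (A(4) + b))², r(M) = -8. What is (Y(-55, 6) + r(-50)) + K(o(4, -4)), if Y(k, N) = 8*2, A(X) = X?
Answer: 4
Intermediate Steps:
o(C, b) = b²/4 (o(C, b) = (-4 + (4 + b))²/4 = b²/4)
Y(k, N) = 16
K(j) = j/(-5 + j) (K(j) = ((j + j)/(j - 5))/2 = ((2*j)/(-5 + j))/2 = (2*j/(-5 + j))/2 = j/(-5 + j))
(Y(-55, 6) + r(-50)) + K(o(4, -4)) = (16 - 8) + ((¼)*(-4)²)/(-5 + (¼)*(-4)²) = 8 + ((¼)*16)/(-5 + (¼)*16) = 8 + 4/(-5 + 4) = 8 + 4/(-1) = 8 + 4*(-1) = 8 - 4 = 4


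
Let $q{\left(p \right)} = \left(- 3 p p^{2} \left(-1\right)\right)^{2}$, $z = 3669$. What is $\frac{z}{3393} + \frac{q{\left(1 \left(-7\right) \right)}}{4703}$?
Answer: $\frac{1203300940}{5319093} \approx 226.22$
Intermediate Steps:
$q{\left(p \right)} = 9 p^{6}$ ($q{\left(p \right)} = \left(- 3 p^{3} \left(-1\right)\right)^{2} = \left(3 p^{3}\right)^{2} = 9 p^{6}$)
$\frac{z}{3393} + \frac{q{\left(1 \left(-7\right) \right)}}{4703} = \frac{3669}{3393} + \frac{9 \left(1 \left(-7\right)\right)^{6}}{4703} = 3669 \cdot \frac{1}{3393} + 9 \left(-7\right)^{6} \cdot \frac{1}{4703} = \frac{1223}{1131} + 9 \cdot 117649 \cdot \frac{1}{4703} = \frac{1223}{1131} + 1058841 \cdot \frac{1}{4703} = \frac{1223}{1131} + \frac{1058841}{4703} = \frac{1203300940}{5319093}$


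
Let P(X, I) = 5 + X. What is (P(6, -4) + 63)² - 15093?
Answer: -9617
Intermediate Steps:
(P(6, -4) + 63)² - 15093 = ((5 + 6) + 63)² - 15093 = (11 + 63)² - 15093 = 74² - 15093 = 5476 - 15093 = -9617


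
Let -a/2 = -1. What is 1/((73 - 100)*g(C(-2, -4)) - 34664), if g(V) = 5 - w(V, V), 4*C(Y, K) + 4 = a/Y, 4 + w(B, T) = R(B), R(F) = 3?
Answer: -1/34826 ≈ -2.8714e-5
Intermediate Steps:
a = 2 (a = -2*(-1) = 2)
w(B, T) = -1 (w(B, T) = -4 + 3 = -1)
C(Y, K) = -1 + 1/(2*Y) (C(Y, K) = -1 + (2/Y)/4 = -1 + 1/(2*Y))
g(V) = 6 (g(V) = 5 - 1*(-1) = 5 + 1 = 6)
1/((73 - 100)*g(C(-2, -4)) - 34664) = 1/((73 - 100)*6 - 34664) = 1/(-27*6 - 34664) = 1/(-162 - 34664) = 1/(-34826) = -1/34826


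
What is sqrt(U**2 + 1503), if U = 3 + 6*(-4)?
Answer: 18*sqrt(6) ≈ 44.091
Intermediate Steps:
U = -21 (U = 3 - 24 = -21)
sqrt(U**2 + 1503) = sqrt((-21)**2 + 1503) = sqrt(441 + 1503) = sqrt(1944) = 18*sqrt(6)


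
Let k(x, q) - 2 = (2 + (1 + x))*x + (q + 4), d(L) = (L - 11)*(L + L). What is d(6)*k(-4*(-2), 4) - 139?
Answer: -6019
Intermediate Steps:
d(L) = 2*L*(-11 + L) (d(L) = (-11 + L)*(2*L) = 2*L*(-11 + L))
k(x, q) = 6 + q + x*(3 + x) (k(x, q) = 2 + ((2 + (1 + x))*x + (q + 4)) = 2 + ((3 + x)*x + (4 + q)) = 2 + (x*(3 + x) + (4 + q)) = 2 + (4 + q + x*(3 + x)) = 6 + q + x*(3 + x))
d(6)*k(-4*(-2), 4) - 139 = (2*6*(-11 + 6))*(6 + 4 + (-4*(-2))² + 3*(-4*(-2))) - 139 = (2*6*(-5))*(6 + 4 + 8² + 3*8) - 139 = -60*(6 + 4 + 64 + 24) - 139 = -60*98 - 139 = -5880 - 139 = -6019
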